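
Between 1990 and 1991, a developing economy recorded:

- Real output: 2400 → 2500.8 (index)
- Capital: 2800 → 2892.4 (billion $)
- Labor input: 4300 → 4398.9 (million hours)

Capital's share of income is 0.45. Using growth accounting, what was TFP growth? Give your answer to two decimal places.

Real output growth = (2500.8 − 2400) / 2400 = 4.2%.
Capital growth = (2892.4 − 2800) / 2800 = 3.3%.
Labor input growth = (4398.9 − 4300) / 4300 = 2.3%.
Labor's share = 1 − 0.45 = 0.55.
Capital: 0.45 × 3.3 = 1.485 pp.
Labor input: 0.55 × 2.3 = 1.265 pp.
TFP growth = 4.2 − 2.75 = 1.45%.

TFP grew 1.45%.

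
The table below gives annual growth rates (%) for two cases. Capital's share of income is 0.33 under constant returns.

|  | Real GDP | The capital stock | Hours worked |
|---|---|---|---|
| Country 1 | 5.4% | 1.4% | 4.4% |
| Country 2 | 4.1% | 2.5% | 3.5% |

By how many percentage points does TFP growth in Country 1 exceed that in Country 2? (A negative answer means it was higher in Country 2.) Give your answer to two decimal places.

Labor's share = 1 − 0.33 = 0.67.
Country 1: TFP = 5.4 − 0.462 − 2.948 = 1.99%.
Country 2: TFP = 4.1 − 0.825 − 2.345 = 0.93%.
Difference = 1.99 − (0.93) = 1.06 pp.

1.06 percentage points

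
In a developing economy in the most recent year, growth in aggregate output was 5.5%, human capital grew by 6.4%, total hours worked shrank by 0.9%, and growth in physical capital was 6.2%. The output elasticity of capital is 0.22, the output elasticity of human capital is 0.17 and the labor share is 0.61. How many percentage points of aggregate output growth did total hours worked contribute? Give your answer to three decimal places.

Labor's share = 1 − 0.22 − 0.17 = 0.61.
Contribution = share × growth = 0.61 × (-0.9) = -0.549 pp.

-0.549 percentage points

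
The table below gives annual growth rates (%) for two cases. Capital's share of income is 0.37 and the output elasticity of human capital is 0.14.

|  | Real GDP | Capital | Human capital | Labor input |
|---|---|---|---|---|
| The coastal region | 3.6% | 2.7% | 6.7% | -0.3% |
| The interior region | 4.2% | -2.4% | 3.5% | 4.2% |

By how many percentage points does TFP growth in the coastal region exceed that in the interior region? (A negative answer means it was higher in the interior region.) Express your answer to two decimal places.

-0.73 percentage points

Labor's share = 1 − 0.37 − 0.14 = 0.49.
The coastal region: TFP = 3.6 − 0.999 − 0.938 + 0.147 = 1.81%.
The interior region: TFP = 4.2 + 0.888 − 0.49 − 2.058 = 2.54%.
Difference = 1.81 − (2.54) = -0.73 pp.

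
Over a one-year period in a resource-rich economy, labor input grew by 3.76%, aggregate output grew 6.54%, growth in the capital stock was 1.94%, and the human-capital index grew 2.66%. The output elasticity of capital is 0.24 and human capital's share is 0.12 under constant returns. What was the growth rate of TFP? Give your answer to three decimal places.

Labor's share = 1 − 0.24 − 0.12 = 0.64.
The capital stock: 0.24 × 1.94 = 0.4656 pp.
The human-capital index: 0.12 × 2.66 = 0.3192 pp.
Labor input: 0.64 × 3.76 = 2.4064 pp.
TFP growth = 6.54 − 3.1912 = 3.3488%.

3.349%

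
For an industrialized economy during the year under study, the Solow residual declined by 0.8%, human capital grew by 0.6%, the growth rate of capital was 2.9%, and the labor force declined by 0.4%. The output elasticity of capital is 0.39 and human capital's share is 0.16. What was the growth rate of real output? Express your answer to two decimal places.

0.25%

Labor's share = 1 − 0.39 − 0.16 = 0.45.
Capital: 0.39 × 2.9 = 1.131 pp.
Human capital: 0.16 × 0.6 = 0.096 pp.
The labor force: 0.45 × (-0.4) = -0.18 pp.
Output growth = -0.8 + 1.047 = 0.247%.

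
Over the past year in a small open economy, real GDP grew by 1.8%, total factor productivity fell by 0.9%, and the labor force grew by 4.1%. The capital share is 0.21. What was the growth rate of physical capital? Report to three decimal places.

Labor's share = 1 − 0.21 = 0.79.
gY = gA + 0.79×4.1 + 0.21×g.
0.21×g = 1.8 + 0.9 − 3.239 = -0.539.
g = -0.539 / 0.21 = -2.56667%.

-2.567%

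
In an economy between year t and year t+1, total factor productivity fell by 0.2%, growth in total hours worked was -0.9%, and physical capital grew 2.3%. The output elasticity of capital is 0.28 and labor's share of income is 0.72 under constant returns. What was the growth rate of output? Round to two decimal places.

Labor's share = 1 − 0.28 = 0.72.
Physical capital: 0.28 × 2.3 = 0.644 pp.
Total hours worked: 0.72 × (-0.9) = -0.648 pp.
Output growth = -0.2 + (-0.004) = -0.204%.

-0.20%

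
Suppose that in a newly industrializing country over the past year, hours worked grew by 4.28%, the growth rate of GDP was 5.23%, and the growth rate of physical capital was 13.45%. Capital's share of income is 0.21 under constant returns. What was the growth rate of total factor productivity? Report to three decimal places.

Labor's share = 1 − 0.21 = 0.79.
Physical capital: 0.21 × 13.45 = 2.8245 pp.
Hours worked: 0.79 × 4.28 = 3.3812 pp.
TFP growth = 5.23 − 6.2057 = -0.9757%.

-0.976%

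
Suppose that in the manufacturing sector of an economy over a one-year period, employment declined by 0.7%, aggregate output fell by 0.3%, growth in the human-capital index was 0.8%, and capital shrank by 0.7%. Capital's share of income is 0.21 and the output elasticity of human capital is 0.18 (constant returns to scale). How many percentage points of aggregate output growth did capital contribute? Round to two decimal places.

-0.15 percentage points

Contribution = share × growth = 0.21 × (-0.7) = -0.147 pp.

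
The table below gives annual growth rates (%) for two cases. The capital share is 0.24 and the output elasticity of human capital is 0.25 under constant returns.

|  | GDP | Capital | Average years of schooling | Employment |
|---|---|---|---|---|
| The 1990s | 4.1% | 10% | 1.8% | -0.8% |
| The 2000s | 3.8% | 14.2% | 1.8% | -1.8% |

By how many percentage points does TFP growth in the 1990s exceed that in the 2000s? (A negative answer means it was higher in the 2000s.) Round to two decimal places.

0.80 percentage points

Labor's share = 1 − 0.24 − 0.25 = 0.51.
The 1990s: TFP = 4.1 − 2.4 − 0.45 + 0.408 = 1.658%.
The 2000s: TFP = 3.8 − 3.408 − 0.45 + 0.918 = 0.86%.
Difference = 1.658 − (0.86) = 0.798 pp.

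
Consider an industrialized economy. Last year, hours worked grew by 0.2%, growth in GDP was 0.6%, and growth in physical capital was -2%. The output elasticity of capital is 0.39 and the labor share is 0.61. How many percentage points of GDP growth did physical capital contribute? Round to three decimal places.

Contribution = share × growth = 0.39 × (-2) = -0.78 pp.

-0.780 pp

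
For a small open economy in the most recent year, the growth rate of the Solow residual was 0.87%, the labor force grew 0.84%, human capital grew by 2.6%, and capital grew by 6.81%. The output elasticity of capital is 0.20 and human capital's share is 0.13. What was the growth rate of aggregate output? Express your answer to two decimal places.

Labor's share = 1 − 0.2 − 0.13 = 0.67.
Capital: 0.2 × 6.81 = 1.362 pp.
Human capital: 0.13 × 2.6 = 0.338 pp.
The labor force: 0.67 × 0.84 = 0.5628 pp.
Output growth = 0.87 + 2.2628 = 3.1328%.

3.13%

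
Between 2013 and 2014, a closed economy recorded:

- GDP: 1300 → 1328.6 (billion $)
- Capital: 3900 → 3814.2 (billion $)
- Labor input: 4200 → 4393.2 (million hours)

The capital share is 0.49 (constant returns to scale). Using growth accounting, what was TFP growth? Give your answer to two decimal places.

GDP growth = (1328.6 − 1300) / 1300 = 2.2%.
Capital growth = (3814.2 − 3900) / 3900 = -2.2%.
Labor input growth = (4393.2 − 4200) / 4200 = 4.6%.
Labor's share = 1 − 0.49 = 0.51.
Capital: 0.49 × (-2.2) = -1.078 pp.
Labor input: 0.51 × 4.6 = 2.346 pp.
TFP growth = 2.2 − 1.268 = 0.932%.

0.93%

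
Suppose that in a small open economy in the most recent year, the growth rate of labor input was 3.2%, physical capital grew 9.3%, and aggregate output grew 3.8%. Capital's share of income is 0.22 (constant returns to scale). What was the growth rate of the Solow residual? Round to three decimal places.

-0.742%

Labor's share = 1 − 0.22 = 0.78.
Physical capital: 0.22 × 9.3 = 2.046 pp.
Labor input: 0.78 × 3.2 = 2.496 pp.
TFP growth = 3.8 − 4.542 = -0.742%.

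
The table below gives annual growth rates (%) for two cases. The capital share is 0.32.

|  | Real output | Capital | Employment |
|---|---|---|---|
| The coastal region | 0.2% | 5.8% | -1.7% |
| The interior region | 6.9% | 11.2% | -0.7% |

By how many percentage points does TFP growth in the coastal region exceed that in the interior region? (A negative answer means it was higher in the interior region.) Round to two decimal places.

Labor's share = 1 − 0.32 = 0.68.
The coastal region: TFP = 0.2 − 1.856 + 1.156 = -0.5%.
The interior region: TFP = 6.9 − 3.584 + 0.476 = 3.792%.
Difference = -0.5 − (3.792) = -4.292 pp.

-4.29 percentage points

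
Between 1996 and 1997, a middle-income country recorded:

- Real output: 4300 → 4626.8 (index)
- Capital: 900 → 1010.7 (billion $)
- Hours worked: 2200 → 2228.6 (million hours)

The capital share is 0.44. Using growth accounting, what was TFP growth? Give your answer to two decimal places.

TFP growth was 1.46%.

Real output growth = (4626.8 − 4300) / 4300 = 7.6%.
Capital growth = (1010.7 − 900) / 900 = 12.3%.
Hours worked growth = (2228.6 − 2200) / 2200 = 1.3%.
Labor's share = 1 − 0.44 = 0.56.
Capital: 0.44 × 12.3 = 5.412 pp.
Hours worked: 0.56 × 1.3 = 0.728 pp.
TFP growth = 7.6 − 6.14 = 1.46%.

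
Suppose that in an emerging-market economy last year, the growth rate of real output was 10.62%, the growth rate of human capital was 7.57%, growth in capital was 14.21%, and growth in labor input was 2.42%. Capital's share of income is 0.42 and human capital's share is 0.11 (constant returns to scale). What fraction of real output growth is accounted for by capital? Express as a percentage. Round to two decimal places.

Capital contributed 0.42 × 14.21 = 5.9682 pp.
Share of growth = 5.9682 / 10.62 × 100 = 56.1977%.

Capital accounted for 56.20% of growth.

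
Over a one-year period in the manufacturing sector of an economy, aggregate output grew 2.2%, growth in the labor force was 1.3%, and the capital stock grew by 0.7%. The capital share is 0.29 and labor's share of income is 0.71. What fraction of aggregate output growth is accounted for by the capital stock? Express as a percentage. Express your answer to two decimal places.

The capital stock accounted for 9.23% of growth.

The capital stock contributed 0.29 × 0.7 = 0.203 pp.
Share of growth = 0.203 / 2.2 × 100 = 9.2273%.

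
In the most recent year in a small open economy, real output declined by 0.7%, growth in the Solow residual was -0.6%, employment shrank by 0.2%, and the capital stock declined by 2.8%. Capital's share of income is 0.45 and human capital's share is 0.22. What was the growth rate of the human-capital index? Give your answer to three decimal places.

Labor's share = 1 − 0.45 − 0.22 = 0.33.
gY = gA + 0.45×(-2.8) + 0.33×(-0.2) + 0.22×g.
0.22×g = -0.7 + 0.6 + 1.326 = 1.226.
g = 1.226 / 0.22 = 5.57273%.

5.573%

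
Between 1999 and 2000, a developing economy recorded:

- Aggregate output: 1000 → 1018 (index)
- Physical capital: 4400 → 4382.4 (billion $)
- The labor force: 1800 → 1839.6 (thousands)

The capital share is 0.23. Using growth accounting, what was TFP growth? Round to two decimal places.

TFP grew 0.20%.

Aggregate output growth = (1018 − 1000) / 1000 = 1.8%.
Physical capital growth = (4382.4 − 4400) / 4400 = -0.4%.
The labor force growth = (1839.6 − 1800) / 1800 = 2.2%.
Labor's share = 1 − 0.23 = 0.77.
Physical capital: 0.23 × (-0.4) = -0.092 pp.
The labor force: 0.77 × 2.2 = 1.694 pp.
TFP growth = 1.8 − 1.602 = 0.198%.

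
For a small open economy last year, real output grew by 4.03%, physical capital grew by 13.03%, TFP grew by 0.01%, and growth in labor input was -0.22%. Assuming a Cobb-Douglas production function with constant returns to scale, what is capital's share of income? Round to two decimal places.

gY = gA + α·gK + (1−α)·gL, so gY − gA − gL = α(gK − gL).
4.03 − 0.01 + 0.22 = α × (13.03 − (-0.22)).
4.24 = 13.25 α, so α = 0.32.

α = 0.32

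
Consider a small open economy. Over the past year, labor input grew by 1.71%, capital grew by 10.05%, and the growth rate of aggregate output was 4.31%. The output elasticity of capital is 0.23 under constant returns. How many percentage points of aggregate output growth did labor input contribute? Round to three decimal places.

Labor's share = 1 − 0.23 = 0.77.
Contribution = share × growth = 0.77 × 1.71 = 1.3167 pp.

1.317 percentage points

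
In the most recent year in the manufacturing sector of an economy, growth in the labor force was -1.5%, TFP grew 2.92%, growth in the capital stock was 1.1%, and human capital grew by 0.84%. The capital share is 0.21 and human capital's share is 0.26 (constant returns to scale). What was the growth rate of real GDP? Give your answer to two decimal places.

Labor's share = 1 − 0.21 − 0.26 = 0.53.
The capital stock: 0.21 × 1.1 = 0.231 pp.
Human capital: 0.26 × 0.84 = 0.2184 pp.
The labor force: 0.53 × (-1.5) = -0.795 pp.
Output growth = 2.92 + (-0.3456) = 2.5744%.

2.57%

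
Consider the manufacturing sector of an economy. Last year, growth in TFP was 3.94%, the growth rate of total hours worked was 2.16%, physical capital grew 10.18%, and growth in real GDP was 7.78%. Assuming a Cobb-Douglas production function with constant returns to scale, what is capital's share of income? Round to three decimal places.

α = 0.209

gY = gA + α·gK + (1−α)·gL, so gY − gA − gL = α(gK − gL).
7.78 − 3.94 − 2.16 = α × (10.18 − 2.16).
1.68 = 8.02 α, so α = 0.20948.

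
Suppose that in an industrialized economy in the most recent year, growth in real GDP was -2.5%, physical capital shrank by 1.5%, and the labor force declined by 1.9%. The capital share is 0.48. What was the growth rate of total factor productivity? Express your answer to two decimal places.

Labor's share = 1 − 0.48 = 0.52.
Physical capital: 0.48 × (-1.5) = -0.72 pp.
The labor force: 0.52 × (-1.9) = -0.988 pp.
TFP growth = -2.5 + 1.708 = -0.792%.

-0.79%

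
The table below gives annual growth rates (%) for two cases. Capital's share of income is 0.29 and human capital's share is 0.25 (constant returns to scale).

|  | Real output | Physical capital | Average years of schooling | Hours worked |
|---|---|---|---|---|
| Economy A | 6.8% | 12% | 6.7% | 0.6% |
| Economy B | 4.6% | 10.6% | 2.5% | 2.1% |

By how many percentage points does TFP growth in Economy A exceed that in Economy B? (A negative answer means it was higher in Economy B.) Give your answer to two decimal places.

1.43 percentage points

Labor's share = 1 − 0.29 − 0.25 = 0.46.
Economy A: TFP = 6.8 − 3.48 − 1.675 − 0.276 = 1.369%.
Economy B: TFP = 4.6 − 3.074 − 0.625 − 0.966 = -0.065%.
Difference = 1.369 − (-0.065) = 1.434 pp.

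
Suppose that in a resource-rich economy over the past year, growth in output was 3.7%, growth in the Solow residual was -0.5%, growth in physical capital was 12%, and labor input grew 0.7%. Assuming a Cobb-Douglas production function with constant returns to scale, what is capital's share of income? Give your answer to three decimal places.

0.310

gY = gA + α·gK + (1−α)·gL, so gY − gA − gL = α(gK − gL).
3.7 + 0.5 − 0.7 = α × (12 − 0.7).
3.5 = 11.3 α, so α = 0.30973.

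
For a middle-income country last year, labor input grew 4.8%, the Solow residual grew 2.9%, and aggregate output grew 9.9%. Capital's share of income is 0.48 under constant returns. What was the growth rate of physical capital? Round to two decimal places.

9.38%

Labor's share = 1 − 0.48 = 0.52.
gY = gA + 0.52×4.8 + 0.48×g.
0.48×g = 9.9 − 2.9 − 2.496 = 4.504.
g = 4.504 / 0.48 = 9.3833%.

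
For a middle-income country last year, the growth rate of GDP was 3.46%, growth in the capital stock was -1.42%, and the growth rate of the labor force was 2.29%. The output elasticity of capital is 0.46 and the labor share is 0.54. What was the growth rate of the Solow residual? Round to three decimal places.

2.877%

Labor's share = 1 − 0.46 = 0.54.
The capital stock: 0.46 × (-1.42) = -0.6532 pp.
The labor force: 0.54 × 2.29 = 1.2366 pp.
TFP growth = 3.46 − 0.5834 = 2.8766%.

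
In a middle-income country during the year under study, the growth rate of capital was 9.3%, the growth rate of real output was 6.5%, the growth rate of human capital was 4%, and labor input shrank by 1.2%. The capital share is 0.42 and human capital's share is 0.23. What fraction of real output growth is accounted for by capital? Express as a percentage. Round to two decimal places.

60.09%

Capital contributed 0.42 × 9.3 = 3.906 pp.
Share of growth = 3.906 / 6.5 × 100 = 60.0923%.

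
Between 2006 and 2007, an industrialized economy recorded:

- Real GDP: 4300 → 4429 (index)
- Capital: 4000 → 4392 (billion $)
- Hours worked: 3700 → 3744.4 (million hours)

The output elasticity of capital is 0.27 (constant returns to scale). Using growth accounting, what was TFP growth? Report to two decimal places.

Real GDP growth = (4429 − 4300) / 4300 = 3%.
Capital growth = (4392 − 4000) / 4000 = 9.8%.
Hours worked growth = (3744.4 − 3700) / 3700 = 1.2%.
Labor's share = 1 − 0.27 = 0.73.
Capital: 0.27 × 9.8 = 2.646 pp.
Hours worked: 0.73 × 1.2 = 0.876 pp.
TFP growth = 3 − 3.522 = -0.522%.

-0.52%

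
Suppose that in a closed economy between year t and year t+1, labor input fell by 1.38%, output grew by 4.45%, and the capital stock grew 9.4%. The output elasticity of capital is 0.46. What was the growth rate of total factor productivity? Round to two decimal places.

Labor's share = 1 − 0.46 = 0.54.
The capital stock: 0.46 × 9.4 = 4.324 pp.
Labor input: 0.54 × (-1.38) = -0.7452 pp.
TFP growth = 4.45 − 3.5788 = 0.8712%.

Total factor productivity grew 0.87%.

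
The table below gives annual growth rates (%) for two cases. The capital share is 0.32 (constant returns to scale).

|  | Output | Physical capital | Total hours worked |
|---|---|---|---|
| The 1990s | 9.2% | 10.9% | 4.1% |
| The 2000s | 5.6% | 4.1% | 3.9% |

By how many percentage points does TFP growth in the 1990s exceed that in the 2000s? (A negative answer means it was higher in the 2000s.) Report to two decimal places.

1.29 percentage points

Labor's share = 1 − 0.32 = 0.68.
The 1990s: TFP = 9.2 − 3.488 − 2.788 = 2.924%.
The 2000s: TFP = 5.6 − 1.312 − 2.652 = 1.636%.
Difference = 2.924 − (1.636) = 1.288 pp.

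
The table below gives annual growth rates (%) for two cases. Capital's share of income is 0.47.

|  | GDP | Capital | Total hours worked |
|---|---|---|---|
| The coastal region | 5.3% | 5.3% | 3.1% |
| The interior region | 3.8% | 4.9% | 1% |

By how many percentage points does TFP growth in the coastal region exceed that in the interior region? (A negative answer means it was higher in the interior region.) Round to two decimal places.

0.20 percentage points

Labor's share = 1 − 0.47 = 0.53.
The coastal region: TFP = 5.3 − 2.491 − 1.643 = 1.166%.
The interior region: TFP = 3.8 − 2.303 − 0.53 = 0.967%.
Difference = 1.166 − (0.967) = 0.199 pp.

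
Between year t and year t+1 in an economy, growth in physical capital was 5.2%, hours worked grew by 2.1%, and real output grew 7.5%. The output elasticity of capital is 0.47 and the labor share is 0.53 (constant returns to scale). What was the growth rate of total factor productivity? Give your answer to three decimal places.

Labor's share = 1 − 0.47 = 0.53.
Physical capital: 0.47 × 5.2 = 2.444 pp.
Hours worked: 0.53 × 2.1 = 1.113 pp.
TFP growth = 7.5 − 3.557 = 3.943%.

3.943%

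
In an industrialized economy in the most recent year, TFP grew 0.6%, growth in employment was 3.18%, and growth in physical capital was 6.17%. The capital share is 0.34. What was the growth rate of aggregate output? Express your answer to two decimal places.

Labor's share = 1 − 0.34 = 0.66.
Physical capital: 0.34 × 6.17 = 2.0978 pp.
Employment: 0.66 × 3.18 = 2.0988 pp.
Output growth = 0.6 + 4.1966 = 4.7966%.

4.80%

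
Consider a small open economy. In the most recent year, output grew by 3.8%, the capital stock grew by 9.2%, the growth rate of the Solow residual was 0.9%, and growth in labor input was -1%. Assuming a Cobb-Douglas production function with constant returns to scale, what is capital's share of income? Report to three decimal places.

0.382

gY = gA + α·gK + (1−α)·gL, so gY − gA − gL = α(gK − gL).
3.8 − 0.9 + 1 = α × (9.2 − (-1)).
3.9 = 10.2 α, so α = 0.38235.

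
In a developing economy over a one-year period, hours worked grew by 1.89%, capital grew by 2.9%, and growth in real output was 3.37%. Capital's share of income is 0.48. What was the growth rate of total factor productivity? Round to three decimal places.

Total factor productivity growth was 0.995%.

Labor's share = 1 − 0.48 = 0.52.
Capital: 0.48 × 2.9 = 1.392 pp.
Hours worked: 0.52 × 1.89 = 0.9828 pp.
TFP growth = 3.37 − 2.3748 = 0.9952%.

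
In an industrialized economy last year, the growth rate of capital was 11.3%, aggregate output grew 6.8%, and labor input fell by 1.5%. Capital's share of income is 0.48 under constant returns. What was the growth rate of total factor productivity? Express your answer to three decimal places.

Total factor productivity grew 2.156%.

Labor's share = 1 − 0.48 = 0.52.
Capital: 0.48 × 11.3 = 5.424 pp.
Labor input: 0.52 × (-1.5) = -0.78 pp.
TFP growth = 6.8 − 4.644 = 2.156%.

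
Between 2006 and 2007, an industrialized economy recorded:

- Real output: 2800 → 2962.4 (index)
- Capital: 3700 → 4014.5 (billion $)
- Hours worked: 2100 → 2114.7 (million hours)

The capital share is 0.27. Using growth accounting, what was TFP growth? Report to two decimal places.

Real output growth = (2962.4 − 2800) / 2800 = 5.8%.
Capital growth = (4014.5 − 3700) / 3700 = 8.5%.
Hours worked growth = (2114.7 − 2100) / 2100 = 0.7%.
Labor's share = 1 − 0.27 = 0.73.
Capital: 0.27 × 8.5 = 2.295 pp.
Hours worked: 0.73 × 0.7 = 0.511 pp.
TFP growth = 5.8 − 2.806 = 2.994%.

2.99%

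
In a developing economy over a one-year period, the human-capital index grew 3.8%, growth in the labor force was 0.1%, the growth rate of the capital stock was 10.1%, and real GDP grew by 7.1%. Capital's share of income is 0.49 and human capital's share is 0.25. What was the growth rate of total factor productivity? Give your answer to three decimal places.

Total factor productivity grew 1.175%.

Labor's share = 1 − 0.49 − 0.25 = 0.26.
The capital stock: 0.49 × 10.1 = 4.949 pp.
The human-capital index: 0.25 × 3.8 = 0.95 pp.
The labor force: 0.26 × 0.1 = 0.026 pp.
TFP growth = 7.1 − 5.925 = 1.175%.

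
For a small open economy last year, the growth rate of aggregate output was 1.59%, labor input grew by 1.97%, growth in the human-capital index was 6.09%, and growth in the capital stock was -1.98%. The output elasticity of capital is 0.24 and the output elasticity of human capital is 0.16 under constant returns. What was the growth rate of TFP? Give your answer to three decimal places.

-0.091%

Labor's share = 1 − 0.24 − 0.16 = 0.6.
The capital stock: 0.24 × (-1.98) = -0.4752 pp.
The human-capital index: 0.16 × 6.09 = 0.9744 pp.
Labor input: 0.6 × 1.97 = 1.182 pp.
TFP growth = 1.59 − 1.6812 = -0.0912%.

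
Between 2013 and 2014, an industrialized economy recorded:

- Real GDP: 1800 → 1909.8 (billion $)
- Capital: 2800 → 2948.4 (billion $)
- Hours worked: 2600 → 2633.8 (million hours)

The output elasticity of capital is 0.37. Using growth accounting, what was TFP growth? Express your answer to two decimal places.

3.32%

Real GDP growth = (1909.8 − 1800) / 1800 = 6.1%.
Capital growth = (2948.4 − 2800) / 2800 = 5.3%.
Hours worked growth = (2633.8 − 2600) / 2600 = 1.3%.
Labor's share = 1 − 0.37 = 0.63.
Capital: 0.37 × 5.3 = 1.961 pp.
Hours worked: 0.63 × 1.3 = 0.819 pp.
TFP growth = 6.1 − 2.78 = 3.32%.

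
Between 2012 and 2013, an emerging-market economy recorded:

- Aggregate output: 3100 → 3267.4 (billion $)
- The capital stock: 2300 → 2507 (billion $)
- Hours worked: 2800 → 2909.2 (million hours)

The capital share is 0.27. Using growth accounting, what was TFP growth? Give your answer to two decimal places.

Aggregate output growth = (3267.4 − 3100) / 3100 = 5.4%.
The capital stock growth = (2507 − 2300) / 2300 = 9%.
Hours worked growth = (2909.2 − 2800) / 2800 = 3.9%.
Labor's share = 1 − 0.27 = 0.73.
The capital stock: 0.27 × 9 = 2.43 pp.
Hours worked: 0.73 × 3.9 = 2.847 pp.
TFP growth = 5.4 − 5.277 = 0.123%.

0.12%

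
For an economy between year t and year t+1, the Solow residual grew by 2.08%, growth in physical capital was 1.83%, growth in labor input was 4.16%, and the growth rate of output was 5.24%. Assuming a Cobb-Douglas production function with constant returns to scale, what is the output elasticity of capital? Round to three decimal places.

gY = gA + α·gK + (1−α)·gL, so gY − gA − gL = α(gK − gL).
5.24 − 2.08 − 4.16 = α × (1.83 − 4.16).
-1 = -2.33 α, so α = 0.42918.

The output elasticity of capital is 0.429.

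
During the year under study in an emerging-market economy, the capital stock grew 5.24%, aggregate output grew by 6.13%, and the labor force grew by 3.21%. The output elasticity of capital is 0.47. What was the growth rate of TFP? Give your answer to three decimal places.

Labor's share = 1 − 0.47 = 0.53.
The capital stock: 0.47 × 5.24 = 2.4628 pp.
The labor force: 0.53 × 3.21 = 1.7013 pp.
TFP growth = 6.13 − 4.1641 = 1.9659%.

1.966%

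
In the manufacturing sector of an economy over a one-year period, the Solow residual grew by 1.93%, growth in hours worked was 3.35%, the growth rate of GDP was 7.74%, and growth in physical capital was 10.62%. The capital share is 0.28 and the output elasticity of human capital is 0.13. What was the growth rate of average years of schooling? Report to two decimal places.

Average years of schooling growth was 6.61%.

Labor's share = 1 − 0.28 − 0.13 = 0.59.
gY = gA + 0.28×10.62 + 0.59×3.35 + 0.13×g.
0.13×g = 7.74 − 1.93 − 4.9501 = 0.8599.
g = 0.8599 / 0.13 = 6.6146%.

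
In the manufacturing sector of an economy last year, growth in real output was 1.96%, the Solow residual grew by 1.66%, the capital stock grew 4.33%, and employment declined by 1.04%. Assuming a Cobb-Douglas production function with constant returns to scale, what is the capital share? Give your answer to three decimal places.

gY = gA + α·gK + (1−α)·gL, so gY − gA − gL = α(gK − gL).
1.96 − 1.66 + 1.04 = α × (4.33 − (-1.04)).
1.34 = 5.37 α, so α = 0.24953.

α = 0.250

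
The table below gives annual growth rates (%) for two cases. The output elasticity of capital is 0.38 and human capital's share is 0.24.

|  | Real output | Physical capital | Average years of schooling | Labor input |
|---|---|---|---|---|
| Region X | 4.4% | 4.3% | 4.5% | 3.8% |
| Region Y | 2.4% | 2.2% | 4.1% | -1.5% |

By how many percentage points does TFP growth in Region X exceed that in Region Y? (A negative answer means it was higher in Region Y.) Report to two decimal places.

Labor's share = 1 − 0.38 − 0.24 = 0.38.
Region X: TFP = 4.4 − 1.634 − 1.08 − 1.444 = 0.242%.
Region Y: TFP = 2.4 − 0.836 − 0.984 + 0.57 = 1.15%.
Difference = 0.242 − (1.15) = -0.908 pp.

-0.91 percentage points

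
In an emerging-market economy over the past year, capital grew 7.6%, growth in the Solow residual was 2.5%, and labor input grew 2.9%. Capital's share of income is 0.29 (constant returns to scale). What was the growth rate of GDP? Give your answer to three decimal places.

Labor's share = 1 − 0.29 = 0.71.
Capital: 0.29 × 7.6 = 2.204 pp.
Labor input: 0.71 × 2.9 = 2.059 pp.
Output growth = 2.5 + 4.263 = 6.763%.

6.763%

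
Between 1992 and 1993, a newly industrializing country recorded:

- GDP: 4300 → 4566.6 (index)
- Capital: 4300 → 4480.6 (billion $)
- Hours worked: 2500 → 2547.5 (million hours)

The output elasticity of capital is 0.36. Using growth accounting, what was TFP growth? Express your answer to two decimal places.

GDP growth = (4566.6 − 4300) / 4300 = 6.2%.
Capital growth = (4480.6 − 4300) / 4300 = 4.2%.
Hours worked growth = (2547.5 − 2500) / 2500 = 1.9%.
Labor's share = 1 − 0.36 = 0.64.
Capital: 0.36 × 4.2 = 1.512 pp.
Hours worked: 0.64 × 1.9 = 1.216 pp.
TFP growth = 6.2 − 2.728 = 3.472%.

TFP growth was 3.47%.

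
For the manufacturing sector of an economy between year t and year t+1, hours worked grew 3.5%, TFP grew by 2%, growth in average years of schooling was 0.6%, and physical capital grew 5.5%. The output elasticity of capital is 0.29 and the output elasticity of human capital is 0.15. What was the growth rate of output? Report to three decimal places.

Labor's share = 1 − 0.29 − 0.15 = 0.56.
Physical capital: 0.29 × 5.5 = 1.595 pp.
Average years of schooling: 0.15 × 0.6 = 0.09 pp.
Hours worked: 0.56 × 3.5 = 1.96 pp.
Output growth = 2 + 3.645 = 5.645%.

5.645%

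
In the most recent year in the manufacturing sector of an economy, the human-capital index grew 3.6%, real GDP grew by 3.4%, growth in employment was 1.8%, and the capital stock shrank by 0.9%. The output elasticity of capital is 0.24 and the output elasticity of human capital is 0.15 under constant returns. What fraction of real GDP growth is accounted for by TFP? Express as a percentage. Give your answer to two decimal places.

Labor's share = 1 − 0.24 − 0.15 = 0.61.
The capital stock: 0.24 × (-0.9) = -0.216 pp.
The human-capital index: 0.15 × 3.6 = 0.54 pp.
Employment: 0.61 × 1.8 = 1.098 pp.
TFP growth = 3.4 − 1.422 = 1.978%.
TFP share of growth = 1.978 / 3.4 × 100 = 58.1765%.

58.18%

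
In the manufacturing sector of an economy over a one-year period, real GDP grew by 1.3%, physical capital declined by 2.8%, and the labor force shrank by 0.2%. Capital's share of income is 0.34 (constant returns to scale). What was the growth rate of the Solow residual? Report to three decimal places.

Labor's share = 1 − 0.34 = 0.66.
Physical capital: 0.34 × (-2.8) = -0.952 pp.
The labor force: 0.66 × (-0.2) = -0.132 pp.
TFP growth = 1.3 + 1.084 = 2.384%.

The Solow residual grew 2.384%.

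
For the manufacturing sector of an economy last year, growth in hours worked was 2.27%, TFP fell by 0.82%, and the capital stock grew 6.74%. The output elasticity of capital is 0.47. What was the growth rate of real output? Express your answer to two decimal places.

Labor's share = 1 − 0.47 = 0.53.
The capital stock: 0.47 × 6.74 = 3.1678 pp.
Hours worked: 0.53 × 2.27 = 1.2031 pp.
Output growth = -0.82 + 4.3709 = 3.5509%.

Real output grew 3.55%.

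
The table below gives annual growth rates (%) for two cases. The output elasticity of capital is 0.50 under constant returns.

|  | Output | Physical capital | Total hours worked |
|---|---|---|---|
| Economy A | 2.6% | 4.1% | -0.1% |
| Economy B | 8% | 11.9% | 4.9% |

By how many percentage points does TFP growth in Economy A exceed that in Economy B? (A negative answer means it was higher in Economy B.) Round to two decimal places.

Labor's share = 1 − 0.5 = 0.5.
Economy A: TFP = 2.6 − 2.05 + 0.05 = 0.6%.
Economy B: TFP = 8 − 5.95 − 2.45 = -0.4%.
Difference = 0.6 − (-0.4) = 1 pp.

1.00 percentage points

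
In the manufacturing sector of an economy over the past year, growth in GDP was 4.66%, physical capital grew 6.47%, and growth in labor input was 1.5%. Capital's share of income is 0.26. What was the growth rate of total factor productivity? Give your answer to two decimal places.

Total factor productivity growth was 1.87%.

Labor's share = 1 − 0.26 = 0.74.
Physical capital: 0.26 × 6.47 = 1.6822 pp.
Labor input: 0.74 × 1.5 = 1.11 pp.
TFP growth = 4.66 − 2.7922 = 1.8678%.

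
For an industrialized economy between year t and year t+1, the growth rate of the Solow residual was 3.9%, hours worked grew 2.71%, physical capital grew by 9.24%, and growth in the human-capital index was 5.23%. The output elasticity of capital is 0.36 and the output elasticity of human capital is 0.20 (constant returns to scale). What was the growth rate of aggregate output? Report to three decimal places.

9.465%

Labor's share = 1 − 0.36 − 0.2 = 0.44.
Physical capital: 0.36 × 9.24 = 3.3264 pp.
The human-capital index: 0.2 × 5.23 = 1.046 pp.
Hours worked: 0.44 × 2.71 = 1.1924 pp.
Output growth = 3.9 + 5.5648 = 9.4648%.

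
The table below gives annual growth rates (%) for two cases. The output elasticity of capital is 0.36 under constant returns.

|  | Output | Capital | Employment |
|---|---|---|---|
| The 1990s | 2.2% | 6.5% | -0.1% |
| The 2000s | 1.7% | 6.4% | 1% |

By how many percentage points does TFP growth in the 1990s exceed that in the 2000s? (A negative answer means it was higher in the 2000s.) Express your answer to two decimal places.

1.17 percentage points

Labor's share = 1 − 0.36 = 0.64.
The 1990s: TFP = 2.2 − 2.34 + 0.064 = -0.076%.
The 2000s: TFP = 1.7 − 2.304 − 0.64 = -1.244%.
Difference = -0.076 − (-1.244) = 1.168 pp.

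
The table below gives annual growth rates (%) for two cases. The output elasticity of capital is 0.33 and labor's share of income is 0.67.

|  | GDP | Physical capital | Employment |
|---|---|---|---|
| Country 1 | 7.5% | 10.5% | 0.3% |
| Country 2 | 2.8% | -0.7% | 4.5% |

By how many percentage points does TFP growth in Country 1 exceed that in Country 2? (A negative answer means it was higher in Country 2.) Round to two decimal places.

Labor's share = 1 − 0.33 = 0.67.
Country 1: TFP = 7.5 − 3.465 − 0.201 = 3.834%.
Country 2: TFP = 2.8 + 0.231 − 3.015 = 0.016%.
Difference = 3.834 − (0.016) = 3.818 pp.

3.82 percentage points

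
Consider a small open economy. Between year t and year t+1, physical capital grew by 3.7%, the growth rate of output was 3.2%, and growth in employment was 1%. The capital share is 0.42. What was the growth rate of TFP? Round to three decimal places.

Labor's share = 1 − 0.42 = 0.58.
Physical capital: 0.42 × 3.7 = 1.554 pp.
Employment: 0.58 × 1 = 0.58 pp.
TFP growth = 3.2 − 2.134 = 1.066%.

1.066%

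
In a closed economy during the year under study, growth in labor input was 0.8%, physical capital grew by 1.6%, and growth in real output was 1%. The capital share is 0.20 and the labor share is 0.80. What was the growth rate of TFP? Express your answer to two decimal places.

TFP growth was 0.04%.

Labor's share = 1 − 0.2 = 0.8.
Physical capital: 0.2 × 1.6 = 0.32 pp.
Labor input: 0.8 × 0.8 = 0.64 pp.
TFP growth = 1 − 0.96 = 0.04%.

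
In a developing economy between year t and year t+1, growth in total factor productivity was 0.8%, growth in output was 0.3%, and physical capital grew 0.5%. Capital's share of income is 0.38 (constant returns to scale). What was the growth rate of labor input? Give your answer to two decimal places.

-1.11%

Labor's share = 1 − 0.38 = 0.62.
gY = gA + 0.38×0.5 + 0.62×g.
0.62×g = 0.3 − 0.8 − 0.19 = -0.69.
g = -0.69 / 0.62 = -1.1129%.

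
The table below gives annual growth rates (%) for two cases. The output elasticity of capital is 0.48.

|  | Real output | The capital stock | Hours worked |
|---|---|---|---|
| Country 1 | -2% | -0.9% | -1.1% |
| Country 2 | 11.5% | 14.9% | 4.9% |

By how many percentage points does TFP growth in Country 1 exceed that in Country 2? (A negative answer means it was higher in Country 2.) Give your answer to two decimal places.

Labor's share = 1 − 0.48 = 0.52.
Country 1: TFP = -2 + 0.432 + 0.572 = -0.996%.
Country 2: TFP = 11.5 − 7.152 − 2.548 = 1.8%.
Difference = -0.996 − (1.8) = -2.796 pp.

-2.80 percentage points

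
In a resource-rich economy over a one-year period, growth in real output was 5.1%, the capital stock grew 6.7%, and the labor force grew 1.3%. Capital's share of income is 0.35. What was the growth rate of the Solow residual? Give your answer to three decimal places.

The Solow residual growth was 1.910%.

Labor's share = 1 − 0.35 = 0.65.
The capital stock: 0.35 × 6.7 = 2.345 pp.
The labor force: 0.65 × 1.3 = 0.845 pp.
TFP growth = 5.1 − 3.19 = 1.91%.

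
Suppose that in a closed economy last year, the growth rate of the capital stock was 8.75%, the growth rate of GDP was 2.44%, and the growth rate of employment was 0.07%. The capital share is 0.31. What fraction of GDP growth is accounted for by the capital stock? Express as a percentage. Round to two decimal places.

The capital stock contributed 0.31 × 8.75 = 2.7125 pp.
Share of growth = 2.7125 / 2.44 × 100 = 111.168%.

The capital stock accounted for 111.17% of growth.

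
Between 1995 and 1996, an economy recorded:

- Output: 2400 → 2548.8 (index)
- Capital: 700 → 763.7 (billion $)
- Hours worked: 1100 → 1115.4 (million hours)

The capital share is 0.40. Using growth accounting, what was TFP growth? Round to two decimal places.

Output growth = (2548.8 − 2400) / 2400 = 6.2%.
Capital growth = (763.7 − 700) / 700 = 9.1%.
Hours worked growth = (1115.4 − 1100) / 1100 = 1.4%.
Labor's share = 1 − 0.4 = 0.6.
Capital: 0.4 × 9.1 = 3.64 pp.
Hours worked: 0.6 × 1.4 = 0.84 pp.
TFP growth = 6.2 − 4.48 = 1.72%.

1.72%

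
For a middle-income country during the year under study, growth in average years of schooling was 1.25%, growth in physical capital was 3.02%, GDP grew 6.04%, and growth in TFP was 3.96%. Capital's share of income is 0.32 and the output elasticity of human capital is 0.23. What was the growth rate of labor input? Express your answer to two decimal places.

1.84%

Labor's share = 1 − 0.32 − 0.23 = 0.45.
gY = gA + 0.32×3.02 + 0.23×1.25 + 0.45×g.
0.45×g = 6.04 − 3.96 − 1.2539 = 0.8261.
g = 0.8261 / 0.45 = 1.8358%.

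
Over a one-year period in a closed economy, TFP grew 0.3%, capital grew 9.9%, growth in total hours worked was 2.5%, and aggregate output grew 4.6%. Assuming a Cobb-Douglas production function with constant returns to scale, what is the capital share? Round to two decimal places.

gY = gA + α·gK + (1−α)·gL, so gY − gA − gL = α(gK − gL).
4.6 − 0.3 − 2.5 = α × (9.9 − 2.5).
1.8 = 7.4 α, so α = 0.2432.

The capital share is 0.24.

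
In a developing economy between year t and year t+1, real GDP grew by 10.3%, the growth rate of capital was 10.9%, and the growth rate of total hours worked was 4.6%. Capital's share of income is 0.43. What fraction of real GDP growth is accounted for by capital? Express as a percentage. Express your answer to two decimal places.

Capital accounted for 45.50% of growth.

Capital contributed 0.43 × 10.9 = 4.687 pp.
Share of growth = 4.687 / 10.3 × 100 = 45.5049%.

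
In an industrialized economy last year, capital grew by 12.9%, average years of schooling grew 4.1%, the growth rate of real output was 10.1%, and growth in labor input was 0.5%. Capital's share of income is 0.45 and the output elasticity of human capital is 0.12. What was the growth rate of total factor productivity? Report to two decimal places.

Labor's share = 1 − 0.45 − 0.12 = 0.43.
Capital: 0.45 × 12.9 = 5.805 pp.
Average years of schooling: 0.12 × 4.1 = 0.492 pp.
Labor input: 0.43 × 0.5 = 0.215 pp.
TFP growth = 10.1 − 6.512 = 3.588%.

Total factor productivity grew 3.59%.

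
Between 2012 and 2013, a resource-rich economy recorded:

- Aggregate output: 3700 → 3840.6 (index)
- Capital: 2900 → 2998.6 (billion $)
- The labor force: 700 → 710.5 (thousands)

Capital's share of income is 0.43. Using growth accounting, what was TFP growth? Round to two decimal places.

1.48%

Aggregate output growth = (3840.6 − 3700) / 3700 = 3.8%.
Capital growth = (2998.6 − 2900) / 2900 = 3.4%.
The labor force growth = (710.5 − 700) / 700 = 1.5%.
Labor's share = 1 − 0.43 = 0.57.
Capital: 0.43 × 3.4 = 1.462 pp.
The labor force: 0.57 × 1.5 = 0.855 pp.
TFP growth = 3.8 − 2.317 = 1.483%.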